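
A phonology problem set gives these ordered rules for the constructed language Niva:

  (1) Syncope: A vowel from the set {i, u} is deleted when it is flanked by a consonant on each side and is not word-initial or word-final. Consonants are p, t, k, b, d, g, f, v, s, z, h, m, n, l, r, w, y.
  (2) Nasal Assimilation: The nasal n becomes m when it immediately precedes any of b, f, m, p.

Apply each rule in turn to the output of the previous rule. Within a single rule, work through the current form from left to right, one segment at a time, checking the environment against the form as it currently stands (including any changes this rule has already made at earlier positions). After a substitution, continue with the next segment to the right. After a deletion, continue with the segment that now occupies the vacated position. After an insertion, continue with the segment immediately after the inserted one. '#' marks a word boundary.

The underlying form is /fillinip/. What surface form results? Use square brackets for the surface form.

(1) Syncope: [fillinip] → [fllnp]
(2) Nasal Assimilation: [fllnp] → [fllmp]

[fllmp]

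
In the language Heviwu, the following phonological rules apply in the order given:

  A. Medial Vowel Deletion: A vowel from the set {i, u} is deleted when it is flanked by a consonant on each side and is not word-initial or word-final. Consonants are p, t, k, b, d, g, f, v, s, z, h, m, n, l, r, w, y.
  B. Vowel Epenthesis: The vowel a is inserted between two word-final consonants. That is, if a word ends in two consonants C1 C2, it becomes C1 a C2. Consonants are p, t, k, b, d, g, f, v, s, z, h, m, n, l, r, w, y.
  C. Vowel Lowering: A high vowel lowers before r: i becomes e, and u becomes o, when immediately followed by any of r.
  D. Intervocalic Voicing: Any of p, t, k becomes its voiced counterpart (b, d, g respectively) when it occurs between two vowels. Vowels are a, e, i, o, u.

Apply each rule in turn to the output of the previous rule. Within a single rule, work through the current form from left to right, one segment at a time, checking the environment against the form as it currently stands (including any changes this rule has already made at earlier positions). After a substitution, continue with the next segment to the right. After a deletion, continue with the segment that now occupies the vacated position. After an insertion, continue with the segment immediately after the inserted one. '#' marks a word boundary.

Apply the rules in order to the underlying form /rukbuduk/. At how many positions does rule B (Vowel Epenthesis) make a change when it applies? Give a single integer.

A Medial Vowel Deletion: [rukbuduk] → [rkbdk]
B Vowel Epenthesis: [rkbdk] → [rkbdak]
C Vowel Lowering: no change — [rkbdak]
D Intervocalic Voicing: no change — [rkbdak]
Rule B changed 1 position(s).

1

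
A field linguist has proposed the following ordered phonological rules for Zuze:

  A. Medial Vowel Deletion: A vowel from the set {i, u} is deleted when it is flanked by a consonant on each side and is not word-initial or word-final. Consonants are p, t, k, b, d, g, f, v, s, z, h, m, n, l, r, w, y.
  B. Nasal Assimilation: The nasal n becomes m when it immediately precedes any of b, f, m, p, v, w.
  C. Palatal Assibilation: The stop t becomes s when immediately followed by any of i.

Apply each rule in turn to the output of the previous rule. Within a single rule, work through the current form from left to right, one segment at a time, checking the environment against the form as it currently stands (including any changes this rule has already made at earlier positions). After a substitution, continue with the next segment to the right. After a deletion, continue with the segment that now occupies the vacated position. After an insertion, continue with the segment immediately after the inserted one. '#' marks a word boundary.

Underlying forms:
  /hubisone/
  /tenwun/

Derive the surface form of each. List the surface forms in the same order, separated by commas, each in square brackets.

/hubisone/:
  A Medial Vowel Deletion: [hubisone] → [hbsone]
  B Nasal Assimilation: no change — [hbsone]
  C Palatal Assibilation: no change — [hbsone]
/tenwun/:
  A Medial Vowel Deletion: [tenwun] → [tenwn]
  B Nasal Assimilation: [tenwn] → [temwn]
  C Palatal Assibilation: no change — [temwn]

[hbsone], [temwn]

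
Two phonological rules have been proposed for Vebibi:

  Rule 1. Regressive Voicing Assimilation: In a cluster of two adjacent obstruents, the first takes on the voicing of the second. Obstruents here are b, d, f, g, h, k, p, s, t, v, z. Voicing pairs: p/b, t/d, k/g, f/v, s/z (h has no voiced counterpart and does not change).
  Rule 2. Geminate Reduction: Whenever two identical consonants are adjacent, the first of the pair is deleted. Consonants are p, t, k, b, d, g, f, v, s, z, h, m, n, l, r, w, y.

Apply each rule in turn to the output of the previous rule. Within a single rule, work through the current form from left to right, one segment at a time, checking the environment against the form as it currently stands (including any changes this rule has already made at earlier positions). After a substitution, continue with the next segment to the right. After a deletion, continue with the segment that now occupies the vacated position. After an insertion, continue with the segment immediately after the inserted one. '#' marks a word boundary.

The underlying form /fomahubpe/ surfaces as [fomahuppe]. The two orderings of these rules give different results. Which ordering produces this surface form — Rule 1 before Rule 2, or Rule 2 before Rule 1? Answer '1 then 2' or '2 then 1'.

Order 1 then 2:
  1 Regressive Voicing Assimilation: [fomahubpe] → [fomahuppe]
  2 Geminate Reduction: [fomahuppe] → [fomahupe]
  result: [fomahupe]
Order 2 then 1:
  2 Geminate Reduction: no change — [fomahubpe]
  1 Regressive Voicing Assimilation: [fomahubpe] → [fomahuppe]
  result: [fomahuppe]

2 then 1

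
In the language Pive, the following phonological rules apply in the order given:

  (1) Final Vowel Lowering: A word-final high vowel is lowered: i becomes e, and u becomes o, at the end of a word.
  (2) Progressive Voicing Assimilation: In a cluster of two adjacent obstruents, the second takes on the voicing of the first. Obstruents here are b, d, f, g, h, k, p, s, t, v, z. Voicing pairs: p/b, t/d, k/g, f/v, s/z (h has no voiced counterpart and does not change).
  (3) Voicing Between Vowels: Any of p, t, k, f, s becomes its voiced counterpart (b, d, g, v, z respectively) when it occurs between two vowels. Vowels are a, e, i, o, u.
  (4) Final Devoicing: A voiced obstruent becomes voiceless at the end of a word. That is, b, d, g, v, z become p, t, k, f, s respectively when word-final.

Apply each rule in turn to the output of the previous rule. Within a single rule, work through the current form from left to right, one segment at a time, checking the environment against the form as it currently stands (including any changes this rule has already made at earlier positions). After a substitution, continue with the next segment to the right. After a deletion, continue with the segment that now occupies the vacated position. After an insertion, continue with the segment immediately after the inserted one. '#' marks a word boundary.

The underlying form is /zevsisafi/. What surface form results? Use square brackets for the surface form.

(1) Final Vowel Lowering: [zevsisafi] → [zevsisafe]
(2) Progressive Voicing Assimilation: [zevsisafe] → [zevzisafe]
(3) Voicing Between Vowels: [zevzisafe] → [zevzizave]
(4) Final Devoicing: no change — [zevzizave]

[zevzizave]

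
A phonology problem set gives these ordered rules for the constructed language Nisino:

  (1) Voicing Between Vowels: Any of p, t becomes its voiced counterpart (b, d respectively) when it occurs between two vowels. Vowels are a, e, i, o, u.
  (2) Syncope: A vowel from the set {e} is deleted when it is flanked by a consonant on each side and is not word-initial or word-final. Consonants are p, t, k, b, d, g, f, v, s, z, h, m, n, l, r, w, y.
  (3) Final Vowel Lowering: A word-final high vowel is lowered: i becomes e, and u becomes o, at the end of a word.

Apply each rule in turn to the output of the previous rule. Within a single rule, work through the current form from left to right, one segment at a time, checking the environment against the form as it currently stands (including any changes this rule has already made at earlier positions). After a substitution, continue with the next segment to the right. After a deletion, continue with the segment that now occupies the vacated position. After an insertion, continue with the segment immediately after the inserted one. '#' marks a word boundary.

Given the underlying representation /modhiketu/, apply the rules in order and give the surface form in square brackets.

(1) Voicing Between Vowels: [modhiketu] → [modhikedu]
(2) Syncope: [modhikedu] → [modhikdu]
(3) Final Vowel Lowering: [modhikdu] → [modhikdo]

[modhikdo]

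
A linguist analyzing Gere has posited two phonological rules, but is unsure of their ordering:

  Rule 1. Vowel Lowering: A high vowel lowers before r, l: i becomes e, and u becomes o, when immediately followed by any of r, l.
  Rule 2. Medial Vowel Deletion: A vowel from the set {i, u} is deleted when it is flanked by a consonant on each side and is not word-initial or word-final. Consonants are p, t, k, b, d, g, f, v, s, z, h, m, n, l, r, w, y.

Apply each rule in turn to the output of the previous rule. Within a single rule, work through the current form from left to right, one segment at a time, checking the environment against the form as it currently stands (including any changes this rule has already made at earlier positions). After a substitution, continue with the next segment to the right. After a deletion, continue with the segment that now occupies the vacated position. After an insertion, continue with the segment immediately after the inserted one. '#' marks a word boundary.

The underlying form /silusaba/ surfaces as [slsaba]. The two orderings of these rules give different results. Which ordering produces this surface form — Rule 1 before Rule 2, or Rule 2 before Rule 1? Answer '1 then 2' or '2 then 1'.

Order 1 then 2:
  1 Vowel Lowering: [silusaba] → [selusaba]
  2 Medial Vowel Deletion: [selusaba] → [selsaba]
  result: [selsaba]
Order 2 then 1:
  2 Medial Vowel Deletion: [silusaba] → [slsaba]
  1 Vowel Lowering: no change — [slsaba]
  result: [slsaba]

2 then 1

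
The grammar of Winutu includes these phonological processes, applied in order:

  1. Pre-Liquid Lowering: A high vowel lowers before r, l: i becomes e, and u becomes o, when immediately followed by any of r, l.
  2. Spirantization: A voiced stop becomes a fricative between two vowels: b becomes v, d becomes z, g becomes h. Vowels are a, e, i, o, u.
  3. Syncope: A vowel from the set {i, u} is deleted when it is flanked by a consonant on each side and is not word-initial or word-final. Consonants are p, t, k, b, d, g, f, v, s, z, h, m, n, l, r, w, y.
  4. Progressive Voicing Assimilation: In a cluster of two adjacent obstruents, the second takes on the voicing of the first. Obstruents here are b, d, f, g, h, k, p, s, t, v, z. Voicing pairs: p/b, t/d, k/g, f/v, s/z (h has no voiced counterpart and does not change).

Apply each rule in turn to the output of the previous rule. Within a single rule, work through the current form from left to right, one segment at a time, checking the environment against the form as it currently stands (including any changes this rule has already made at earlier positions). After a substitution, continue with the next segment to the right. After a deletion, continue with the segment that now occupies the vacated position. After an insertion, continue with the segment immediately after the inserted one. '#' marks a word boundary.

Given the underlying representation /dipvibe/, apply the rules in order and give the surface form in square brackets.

[dbvve]

1 Pre-Liquid Lowering: no change — [dipvibe]
2 Spirantization: [dipvibe] → [dipvive]
3 Syncope: [dipvive] → [dpvve]
4 Progressive Voicing Assimilation: [dpvve] → [dbvve]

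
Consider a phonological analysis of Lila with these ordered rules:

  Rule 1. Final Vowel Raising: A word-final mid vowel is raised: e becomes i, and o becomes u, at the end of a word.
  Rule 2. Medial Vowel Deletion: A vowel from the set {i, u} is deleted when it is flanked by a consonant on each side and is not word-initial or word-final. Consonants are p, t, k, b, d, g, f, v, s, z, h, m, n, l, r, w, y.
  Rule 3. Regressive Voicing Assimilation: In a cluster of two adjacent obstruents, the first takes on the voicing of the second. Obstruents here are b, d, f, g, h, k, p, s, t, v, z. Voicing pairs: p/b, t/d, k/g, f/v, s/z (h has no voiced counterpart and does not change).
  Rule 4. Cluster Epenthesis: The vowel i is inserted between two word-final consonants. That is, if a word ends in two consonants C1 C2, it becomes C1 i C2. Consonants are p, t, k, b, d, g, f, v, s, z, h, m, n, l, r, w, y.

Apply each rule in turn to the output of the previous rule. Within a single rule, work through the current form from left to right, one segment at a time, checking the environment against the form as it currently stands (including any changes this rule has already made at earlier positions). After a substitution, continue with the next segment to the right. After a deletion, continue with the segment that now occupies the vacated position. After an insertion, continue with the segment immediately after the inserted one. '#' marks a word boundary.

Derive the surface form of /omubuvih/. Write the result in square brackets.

[ombfih]

Rule 1 Final Vowel Raising: no change — [omubuvih]
Rule 2 Medial Vowel Deletion: [omubuvih] → [ombvh]
Rule 3 Regressive Voicing Assimilation: [ombvh] → [ombfh]
Rule 4 Cluster Epenthesis: [ombfh] → [ombfih]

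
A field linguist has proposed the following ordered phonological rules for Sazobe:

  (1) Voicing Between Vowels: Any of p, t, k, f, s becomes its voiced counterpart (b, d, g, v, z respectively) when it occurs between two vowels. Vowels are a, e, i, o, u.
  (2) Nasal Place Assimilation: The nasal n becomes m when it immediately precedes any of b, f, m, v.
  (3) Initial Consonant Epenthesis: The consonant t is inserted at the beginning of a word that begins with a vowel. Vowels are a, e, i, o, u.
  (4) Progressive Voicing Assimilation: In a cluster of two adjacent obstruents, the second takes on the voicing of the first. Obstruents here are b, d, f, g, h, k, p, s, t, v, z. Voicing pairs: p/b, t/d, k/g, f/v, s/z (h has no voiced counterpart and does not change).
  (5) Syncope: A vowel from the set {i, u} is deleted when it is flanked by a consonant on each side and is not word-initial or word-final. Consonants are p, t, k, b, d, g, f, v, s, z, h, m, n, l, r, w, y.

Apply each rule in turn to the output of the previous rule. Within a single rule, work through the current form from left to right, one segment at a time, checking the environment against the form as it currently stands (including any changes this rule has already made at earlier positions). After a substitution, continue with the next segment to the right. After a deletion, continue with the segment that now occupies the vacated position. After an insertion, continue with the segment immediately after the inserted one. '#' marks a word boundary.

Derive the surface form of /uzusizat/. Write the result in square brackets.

(1) Voicing Between Vowels: [uzusizat] → [uzuzizat]
(2) Nasal Place Assimilation: no change — [uzuzizat]
(3) Initial Consonant Epenthesis: [uzuzizat] → [tuzuzizat]
(4) Progressive Voicing Assimilation: no change — [tuzuzizat]
(5) Syncope: [tuzuzizat] → [tzzzat]

[tzzzat]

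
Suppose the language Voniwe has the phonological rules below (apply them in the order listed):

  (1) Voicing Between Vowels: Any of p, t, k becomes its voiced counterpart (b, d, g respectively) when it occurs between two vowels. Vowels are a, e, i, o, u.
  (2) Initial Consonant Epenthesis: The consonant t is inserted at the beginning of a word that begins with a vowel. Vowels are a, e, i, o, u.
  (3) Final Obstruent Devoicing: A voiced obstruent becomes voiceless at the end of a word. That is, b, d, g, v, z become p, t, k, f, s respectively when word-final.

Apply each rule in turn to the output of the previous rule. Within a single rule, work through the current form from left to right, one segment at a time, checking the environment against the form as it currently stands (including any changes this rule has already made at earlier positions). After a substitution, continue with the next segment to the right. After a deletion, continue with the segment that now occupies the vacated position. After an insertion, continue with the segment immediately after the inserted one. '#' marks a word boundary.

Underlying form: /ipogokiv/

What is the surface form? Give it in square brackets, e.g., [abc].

(1) Voicing Between Vowels: [ipogokiv] → [ibogogiv]
(2) Initial Consonant Epenthesis: [ibogogiv] → [tibogogiv]
(3) Final Obstruent Devoicing: [tibogogiv] → [tibogogif]

[tibogogif]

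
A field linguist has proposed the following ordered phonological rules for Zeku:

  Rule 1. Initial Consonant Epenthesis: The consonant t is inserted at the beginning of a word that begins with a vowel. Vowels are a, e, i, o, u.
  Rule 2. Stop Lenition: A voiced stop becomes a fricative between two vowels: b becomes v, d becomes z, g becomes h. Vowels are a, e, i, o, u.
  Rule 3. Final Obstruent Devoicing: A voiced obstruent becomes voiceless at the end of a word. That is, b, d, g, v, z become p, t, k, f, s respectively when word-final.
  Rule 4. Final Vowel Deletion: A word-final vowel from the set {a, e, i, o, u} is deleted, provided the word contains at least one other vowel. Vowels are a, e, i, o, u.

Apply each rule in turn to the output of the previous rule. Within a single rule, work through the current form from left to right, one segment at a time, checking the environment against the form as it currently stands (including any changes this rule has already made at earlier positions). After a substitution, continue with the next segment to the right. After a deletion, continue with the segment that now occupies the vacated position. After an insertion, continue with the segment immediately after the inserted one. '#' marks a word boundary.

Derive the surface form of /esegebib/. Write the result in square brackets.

[tesehevip]

Rule 1 Initial Consonant Epenthesis: [esegebib] → [tesegebib]
Rule 2 Stop Lenition: [tesegebib] → [tesehevib]
Rule 3 Final Obstruent Devoicing: [tesehevib] → [tesehevip]
Rule 4 Final Vowel Deletion: no change — [tesehevip]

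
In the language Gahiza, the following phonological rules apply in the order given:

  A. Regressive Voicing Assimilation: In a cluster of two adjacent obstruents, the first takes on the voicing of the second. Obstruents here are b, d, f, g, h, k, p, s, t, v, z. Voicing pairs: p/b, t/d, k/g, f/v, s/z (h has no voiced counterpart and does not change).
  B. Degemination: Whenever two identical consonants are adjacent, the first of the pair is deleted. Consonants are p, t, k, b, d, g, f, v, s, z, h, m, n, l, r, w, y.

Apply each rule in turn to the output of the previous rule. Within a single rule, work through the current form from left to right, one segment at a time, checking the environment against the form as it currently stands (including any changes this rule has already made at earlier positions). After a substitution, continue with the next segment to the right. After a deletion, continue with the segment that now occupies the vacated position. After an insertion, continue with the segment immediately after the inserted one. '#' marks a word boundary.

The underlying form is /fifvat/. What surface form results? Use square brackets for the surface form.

A Regressive Voicing Assimilation: [fifvat] → [fivvat]
B Degemination: [fivvat] → [fivat]

[fivat]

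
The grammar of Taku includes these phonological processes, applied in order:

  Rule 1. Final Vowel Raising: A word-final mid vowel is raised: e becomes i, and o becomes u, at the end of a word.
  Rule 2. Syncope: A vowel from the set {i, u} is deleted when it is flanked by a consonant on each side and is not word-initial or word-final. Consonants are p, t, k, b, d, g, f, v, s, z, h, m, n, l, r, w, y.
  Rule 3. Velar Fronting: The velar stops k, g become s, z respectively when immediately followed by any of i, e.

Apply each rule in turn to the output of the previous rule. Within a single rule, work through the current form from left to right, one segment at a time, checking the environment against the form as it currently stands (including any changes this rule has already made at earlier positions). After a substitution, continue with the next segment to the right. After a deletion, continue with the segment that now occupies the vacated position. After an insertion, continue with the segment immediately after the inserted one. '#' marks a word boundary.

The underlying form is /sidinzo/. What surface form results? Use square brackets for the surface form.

Rule 1 Final Vowel Raising: [sidinzo] → [sidinzu]
Rule 2 Syncope: [sidinzu] → [sdnzu]
Rule 3 Velar Fronting: no change — [sdnzu]

[sdnzu]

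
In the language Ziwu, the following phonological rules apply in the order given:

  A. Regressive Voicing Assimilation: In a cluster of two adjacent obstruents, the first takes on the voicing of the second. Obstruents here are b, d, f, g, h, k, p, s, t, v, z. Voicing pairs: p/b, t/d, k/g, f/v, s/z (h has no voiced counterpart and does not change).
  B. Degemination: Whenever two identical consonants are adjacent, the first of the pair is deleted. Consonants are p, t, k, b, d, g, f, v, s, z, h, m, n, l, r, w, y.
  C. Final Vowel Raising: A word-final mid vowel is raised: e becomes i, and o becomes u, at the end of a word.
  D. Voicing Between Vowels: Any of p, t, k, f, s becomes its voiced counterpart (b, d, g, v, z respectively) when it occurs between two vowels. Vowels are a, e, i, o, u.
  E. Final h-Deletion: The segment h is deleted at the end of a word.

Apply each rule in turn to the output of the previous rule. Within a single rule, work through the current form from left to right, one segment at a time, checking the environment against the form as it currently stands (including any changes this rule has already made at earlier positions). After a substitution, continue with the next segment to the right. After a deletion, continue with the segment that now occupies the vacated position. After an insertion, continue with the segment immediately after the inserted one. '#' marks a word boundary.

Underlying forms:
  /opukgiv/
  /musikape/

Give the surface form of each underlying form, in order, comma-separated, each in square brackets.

/opukgiv/:
  A Regressive Voicing Assimilation: [opukgiv] → [opuggiv]
  B Degemination: [opuggiv] → [opugiv]
  C Final Vowel Raising: no change — [opugiv]
  D Voicing Between Vowels: [opugiv] → [obugiv]
  E Final h-Deletion: no change — [obugiv]
/musikape/:
  A Regressive Voicing Assimilation: no change — [musikape]
  B Degemination: no change — [musikape]
  C Final Vowel Raising: [musikape] → [musikapi]
  D Voicing Between Vowels: [musikapi] → [muzigabi]
  E Final h-Deletion: no change — [muzigabi]

[obugiv], [muzigabi]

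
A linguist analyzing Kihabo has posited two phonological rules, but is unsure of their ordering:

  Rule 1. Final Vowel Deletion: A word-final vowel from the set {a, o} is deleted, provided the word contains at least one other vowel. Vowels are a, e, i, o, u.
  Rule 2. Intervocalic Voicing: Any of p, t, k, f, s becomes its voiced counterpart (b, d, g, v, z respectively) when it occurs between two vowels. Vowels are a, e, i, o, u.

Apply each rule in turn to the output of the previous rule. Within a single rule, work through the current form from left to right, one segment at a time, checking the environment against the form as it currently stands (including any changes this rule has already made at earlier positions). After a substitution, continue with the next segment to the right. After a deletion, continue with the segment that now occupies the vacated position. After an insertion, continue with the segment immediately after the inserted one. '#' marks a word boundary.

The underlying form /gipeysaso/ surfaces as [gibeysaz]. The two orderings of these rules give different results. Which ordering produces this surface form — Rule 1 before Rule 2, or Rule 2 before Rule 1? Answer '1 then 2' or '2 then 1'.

Order 1 then 2:
  1 Final Vowel Deletion: [gipeysaso] → [gipeysas]
  2 Intervocalic Voicing: [gipeysas] → [gibeysas]
  result: [gibeysas]
Order 2 then 1:
  2 Intervocalic Voicing: [gipeysaso] → [gibeysazo]
  1 Final Vowel Deletion: [gibeysazo] → [gibeysaz]
  result: [gibeysaz]

2 then 1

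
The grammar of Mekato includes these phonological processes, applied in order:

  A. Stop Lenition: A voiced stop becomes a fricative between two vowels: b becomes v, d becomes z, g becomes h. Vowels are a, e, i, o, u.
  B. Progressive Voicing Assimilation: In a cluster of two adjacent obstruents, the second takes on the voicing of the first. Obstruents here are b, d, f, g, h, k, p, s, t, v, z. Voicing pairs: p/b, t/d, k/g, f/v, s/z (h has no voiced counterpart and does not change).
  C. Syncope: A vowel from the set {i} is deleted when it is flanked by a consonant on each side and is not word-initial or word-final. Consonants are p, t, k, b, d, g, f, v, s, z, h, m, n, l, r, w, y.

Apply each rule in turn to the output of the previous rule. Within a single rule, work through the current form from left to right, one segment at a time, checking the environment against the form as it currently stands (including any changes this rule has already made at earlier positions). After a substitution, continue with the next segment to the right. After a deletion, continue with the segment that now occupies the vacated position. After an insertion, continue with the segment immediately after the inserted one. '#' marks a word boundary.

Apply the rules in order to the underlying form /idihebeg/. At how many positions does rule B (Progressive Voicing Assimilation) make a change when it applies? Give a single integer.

A Stop Lenition: [idihebeg] → [iziheveg]
B Progressive Voicing Assimilation: no change — [iziheveg]
C Syncope: [iziheveg] → [izheveg]
Rule B changed 0 position(s).

0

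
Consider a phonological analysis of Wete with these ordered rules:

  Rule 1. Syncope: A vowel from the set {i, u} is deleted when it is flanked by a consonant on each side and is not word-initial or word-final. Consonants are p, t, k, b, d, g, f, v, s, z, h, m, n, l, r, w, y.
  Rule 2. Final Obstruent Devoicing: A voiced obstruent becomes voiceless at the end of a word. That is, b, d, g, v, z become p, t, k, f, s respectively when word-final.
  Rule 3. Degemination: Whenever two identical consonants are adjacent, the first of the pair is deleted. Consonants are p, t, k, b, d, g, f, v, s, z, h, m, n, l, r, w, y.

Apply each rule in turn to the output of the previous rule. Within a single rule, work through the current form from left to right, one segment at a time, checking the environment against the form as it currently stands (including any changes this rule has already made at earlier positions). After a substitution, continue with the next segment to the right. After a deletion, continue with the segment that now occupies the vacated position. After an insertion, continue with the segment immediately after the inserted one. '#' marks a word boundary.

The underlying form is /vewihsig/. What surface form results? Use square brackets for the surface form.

[vewhsk]

Rule 1 Syncope: [vewihsig] → [vewhsg]
Rule 2 Final Obstruent Devoicing: [vewhsg] → [vewhsk]
Rule 3 Degemination: no change — [vewhsk]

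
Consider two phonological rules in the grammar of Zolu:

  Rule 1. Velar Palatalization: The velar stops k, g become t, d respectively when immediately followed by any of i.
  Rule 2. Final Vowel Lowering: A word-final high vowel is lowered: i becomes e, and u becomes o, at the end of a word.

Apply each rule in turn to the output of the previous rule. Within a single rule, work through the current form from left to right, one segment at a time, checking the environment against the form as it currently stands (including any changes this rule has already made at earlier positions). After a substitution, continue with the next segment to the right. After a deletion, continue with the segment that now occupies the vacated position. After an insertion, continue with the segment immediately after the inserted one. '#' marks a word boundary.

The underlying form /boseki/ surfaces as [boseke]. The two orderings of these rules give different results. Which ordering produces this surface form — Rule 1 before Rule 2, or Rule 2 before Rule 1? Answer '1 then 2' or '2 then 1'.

Order 1 then 2:
  1 Velar Palatalization: [boseki] → [boseti]
  2 Final Vowel Lowering: [boseti] → [bosete]
  result: [bosete]
Order 2 then 1:
  2 Final Vowel Lowering: [boseki] → [boseke]
  1 Velar Palatalization: no change — [boseke]
  result: [boseke]

2 then 1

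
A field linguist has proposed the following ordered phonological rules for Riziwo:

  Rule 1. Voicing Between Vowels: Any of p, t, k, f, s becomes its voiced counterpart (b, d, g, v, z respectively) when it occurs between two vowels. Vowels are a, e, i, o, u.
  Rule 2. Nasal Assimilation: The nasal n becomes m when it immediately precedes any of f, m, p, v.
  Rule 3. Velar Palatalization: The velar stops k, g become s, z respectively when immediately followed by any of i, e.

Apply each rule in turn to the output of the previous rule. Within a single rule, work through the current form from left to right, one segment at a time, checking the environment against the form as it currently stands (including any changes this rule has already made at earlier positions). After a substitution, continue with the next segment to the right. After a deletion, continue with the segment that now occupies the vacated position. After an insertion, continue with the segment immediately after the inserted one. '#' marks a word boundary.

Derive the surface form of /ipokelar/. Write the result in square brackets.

Rule 1 Voicing Between Vowels: [ipokelar] → [ibogelar]
Rule 2 Nasal Assimilation: no change — [ibogelar]
Rule 3 Velar Palatalization: [ibogelar] → [ibozelar]

[ibozelar]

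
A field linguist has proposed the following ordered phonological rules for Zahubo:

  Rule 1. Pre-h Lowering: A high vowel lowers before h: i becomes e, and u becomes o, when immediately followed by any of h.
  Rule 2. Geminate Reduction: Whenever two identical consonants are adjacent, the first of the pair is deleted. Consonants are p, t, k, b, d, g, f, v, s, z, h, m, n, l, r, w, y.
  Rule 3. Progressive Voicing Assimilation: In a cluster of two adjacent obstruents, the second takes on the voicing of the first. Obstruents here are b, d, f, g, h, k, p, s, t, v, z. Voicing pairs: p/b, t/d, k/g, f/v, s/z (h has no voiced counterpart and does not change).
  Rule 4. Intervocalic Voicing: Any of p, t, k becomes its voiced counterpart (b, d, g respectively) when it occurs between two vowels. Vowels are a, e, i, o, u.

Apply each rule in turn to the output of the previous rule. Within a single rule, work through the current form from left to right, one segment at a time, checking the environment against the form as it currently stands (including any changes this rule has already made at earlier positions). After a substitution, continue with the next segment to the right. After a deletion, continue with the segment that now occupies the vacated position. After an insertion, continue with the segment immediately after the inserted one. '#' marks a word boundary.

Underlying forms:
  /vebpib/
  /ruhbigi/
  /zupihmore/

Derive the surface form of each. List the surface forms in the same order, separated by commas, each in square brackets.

[vebbib], [rohpigi], [zubehmore]

/vebpib/:
  Rule 1 Pre-h Lowering: no change — [vebpib]
  Rule 2 Geminate Reduction: no change — [vebpib]
  Rule 3 Progressive Voicing Assimilation: [vebpib] → [vebbib]
  Rule 4 Intervocalic Voicing: no change — [vebbib]
/ruhbigi/:
  Rule 1 Pre-h Lowering: [ruhbigi] → [rohbigi]
  Rule 2 Geminate Reduction: no change — [rohbigi]
  Rule 3 Progressive Voicing Assimilation: [rohbigi] → [rohpigi]
  Rule 4 Intervocalic Voicing: no change — [rohpigi]
/zupihmore/:
  Rule 1 Pre-h Lowering: [zupihmore] → [zupehmore]
  Rule 2 Geminate Reduction: no change — [zupehmore]
  Rule 3 Progressive Voicing Assimilation: no change — [zupehmore]
  Rule 4 Intervocalic Voicing: [zupehmore] → [zubehmore]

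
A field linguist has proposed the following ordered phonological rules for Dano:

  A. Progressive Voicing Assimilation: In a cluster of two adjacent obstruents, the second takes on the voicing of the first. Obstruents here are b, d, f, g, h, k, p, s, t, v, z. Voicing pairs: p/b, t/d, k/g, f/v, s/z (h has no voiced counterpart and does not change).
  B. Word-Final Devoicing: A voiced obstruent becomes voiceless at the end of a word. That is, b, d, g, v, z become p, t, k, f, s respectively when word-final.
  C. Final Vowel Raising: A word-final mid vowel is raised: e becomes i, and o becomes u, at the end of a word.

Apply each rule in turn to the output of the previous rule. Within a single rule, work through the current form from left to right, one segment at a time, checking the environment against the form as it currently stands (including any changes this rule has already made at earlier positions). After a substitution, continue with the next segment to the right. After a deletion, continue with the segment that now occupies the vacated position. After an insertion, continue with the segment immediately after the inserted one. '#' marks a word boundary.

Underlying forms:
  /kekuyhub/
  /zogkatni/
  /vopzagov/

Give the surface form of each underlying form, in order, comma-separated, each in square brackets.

[kekuyhup], [zoggatni], [vopsagof]

/kekuyhub/:
  A Progressive Voicing Assimilation: no change — [kekuyhub]
  B Word-Final Devoicing: [kekuyhub] → [kekuyhup]
  C Final Vowel Raising: no change — [kekuyhup]
/zogkatni/:
  A Progressive Voicing Assimilation: [zogkatni] → [zoggatni]
  B Word-Final Devoicing: no change — [zoggatni]
  C Final Vowel Raising: no change — [zoggatni]
/vopzagov/:
  A Progressive Voicing Assimilation: [vopzagov] → [vopsagov]
  B Word-Final Devoicing: [vopsagov] → [vopsagof]
  C Final Vowel Raising: no change — [vopsagof]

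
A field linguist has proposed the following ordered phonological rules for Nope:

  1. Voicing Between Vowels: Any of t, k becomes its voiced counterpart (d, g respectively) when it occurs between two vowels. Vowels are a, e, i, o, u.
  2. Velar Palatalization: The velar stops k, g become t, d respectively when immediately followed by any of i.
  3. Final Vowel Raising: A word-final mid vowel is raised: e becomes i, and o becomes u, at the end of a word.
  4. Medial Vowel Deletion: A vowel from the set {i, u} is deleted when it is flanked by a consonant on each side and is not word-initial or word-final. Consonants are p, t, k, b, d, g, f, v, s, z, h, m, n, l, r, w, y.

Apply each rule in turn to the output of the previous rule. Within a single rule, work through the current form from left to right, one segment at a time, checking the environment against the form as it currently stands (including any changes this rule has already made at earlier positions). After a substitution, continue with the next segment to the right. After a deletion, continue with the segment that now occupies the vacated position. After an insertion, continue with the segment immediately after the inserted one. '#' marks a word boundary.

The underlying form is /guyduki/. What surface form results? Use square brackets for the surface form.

[gyddi]

1 Voicing Between Vowels: [guyduki] → [guydugi]
2 Velar Palatalization: [guydugi] → [guydudi]
3 Final Vowel Raising: no change — [guydudi]
4 Medial Vowel Deletion: [guydudi] → [gyddi]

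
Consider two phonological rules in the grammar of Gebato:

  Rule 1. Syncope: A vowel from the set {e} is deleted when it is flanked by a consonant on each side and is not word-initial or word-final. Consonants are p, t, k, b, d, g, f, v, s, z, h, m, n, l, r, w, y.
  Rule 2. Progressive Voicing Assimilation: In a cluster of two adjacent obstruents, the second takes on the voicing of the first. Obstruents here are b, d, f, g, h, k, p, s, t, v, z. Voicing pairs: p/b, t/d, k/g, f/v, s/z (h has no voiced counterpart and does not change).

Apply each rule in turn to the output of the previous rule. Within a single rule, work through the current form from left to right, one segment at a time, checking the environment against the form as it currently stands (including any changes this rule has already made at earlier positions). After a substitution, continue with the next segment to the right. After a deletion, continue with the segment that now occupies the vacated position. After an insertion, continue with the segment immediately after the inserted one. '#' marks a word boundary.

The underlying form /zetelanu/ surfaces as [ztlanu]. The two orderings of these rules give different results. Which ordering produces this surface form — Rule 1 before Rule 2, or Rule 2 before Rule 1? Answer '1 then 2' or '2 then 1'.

Order 1 then 2:
  1 Syncope: [zetelanu] → [ztlanu]
  2 Progressive Voicing Assimilation: [ztlanu] → [zdlanu]
  result: [zdlanu]
Order 2 then 1:
  2 Progressive Voicing Assimilation: no change — [zetelanu]
  1 Syncope: [zetelanu] → [ztlanu]
  result: [ztlanu]

2 then 1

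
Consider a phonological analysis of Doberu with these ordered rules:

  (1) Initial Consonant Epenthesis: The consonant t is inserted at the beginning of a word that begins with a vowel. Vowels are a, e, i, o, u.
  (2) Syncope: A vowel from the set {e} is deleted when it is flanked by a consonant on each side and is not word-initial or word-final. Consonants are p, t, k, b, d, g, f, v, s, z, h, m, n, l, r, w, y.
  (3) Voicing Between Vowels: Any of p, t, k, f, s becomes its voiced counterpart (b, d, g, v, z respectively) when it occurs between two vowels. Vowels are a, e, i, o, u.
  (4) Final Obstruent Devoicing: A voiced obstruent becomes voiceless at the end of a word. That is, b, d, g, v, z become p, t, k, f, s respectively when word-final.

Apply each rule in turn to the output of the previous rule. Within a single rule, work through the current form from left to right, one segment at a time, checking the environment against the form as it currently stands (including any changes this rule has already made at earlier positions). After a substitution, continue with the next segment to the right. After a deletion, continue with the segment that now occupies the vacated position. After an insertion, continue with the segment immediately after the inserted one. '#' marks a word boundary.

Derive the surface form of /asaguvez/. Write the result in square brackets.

[tazaguvs]

(1) Initial Consonant Epenthesis: [asaguvez] → [tasaguvez]
(2) Syncope: [tasaguvez] → [tasaguvz]
(3) Voicing Between Vowels: [tasaguvz] → [tazaguvz]
(4) Final Obstruent Devoicing: [tazaguvz] → [tazaguvs]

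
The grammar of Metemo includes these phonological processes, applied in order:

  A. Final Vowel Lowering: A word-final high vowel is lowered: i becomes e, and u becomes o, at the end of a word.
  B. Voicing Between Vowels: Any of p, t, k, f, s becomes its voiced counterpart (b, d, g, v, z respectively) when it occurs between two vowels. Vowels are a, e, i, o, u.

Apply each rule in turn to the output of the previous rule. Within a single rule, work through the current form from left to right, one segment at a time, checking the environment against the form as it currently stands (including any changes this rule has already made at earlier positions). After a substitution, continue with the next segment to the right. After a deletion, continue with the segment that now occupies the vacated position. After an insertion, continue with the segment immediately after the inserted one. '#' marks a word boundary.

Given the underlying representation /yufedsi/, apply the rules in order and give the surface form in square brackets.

A Final Vowel Lowering: [yufedsi] → [yufedse]
B Voicing Between Vowels: [yufedse] → [yuvedse]

[yuvedse]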